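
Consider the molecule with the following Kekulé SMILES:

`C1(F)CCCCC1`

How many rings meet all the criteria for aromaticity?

The SMILES encodes a six-membered saturated carbon ring.
The 6-membered ring has only sp³ atoms, so it is not fully conjugated — not aromatic (cyclohexane).

0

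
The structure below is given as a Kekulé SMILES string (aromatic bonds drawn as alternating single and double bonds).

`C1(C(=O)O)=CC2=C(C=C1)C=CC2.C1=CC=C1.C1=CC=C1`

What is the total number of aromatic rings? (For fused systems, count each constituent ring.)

The SMILES encodes a six-membered carbon ring with three alternating C=C double bonds, fused to a five-membered carbon ring containing one C=C double bond and one sp³ carbon; a four-membered carbon ring with two alternating C=C double bonds; a four-membered carbon ring with two alternating C=C double bonds.
The 6-membered ring is planar and fully conjugated; 3 ring double bonds give 6 π electrons. That satisfies 4n+2 with n=1, so it is aromatic (benzene ring).
The 5-membered ring has one sp³ carbon, so it is not fully conjugated — not aromatic (cyclopentene ring).
The 4-membered ring has only sp² ring atoms; a planar conformation would have a fully conjugated π system of 4 electrons. But 4 = 4(1), which is 4n not 4n+2, so it is not aromatic (cyclobutadiene) — cyclobutadiene is antiaromatic and distorts to a rectangle.
The second 4-membered ring has only sp² ring atoms; a planar conformation would have a fully conjugated π system of 4 electrons. But 4 = 4(1), which is 4n not 4n+2, so it is not aromatic (cyclobutadiene) — cyclobutadiene is antiaromatic and distorts to a rectangle.
1 of the 4 rings is aromatic. Total: 1.

1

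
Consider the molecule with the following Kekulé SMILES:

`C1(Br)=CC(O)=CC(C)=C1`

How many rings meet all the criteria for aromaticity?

1

The SMILES encodes a six-membered carbon ring with three alternating C=C double bonds.
The 6-membered ring is planar and fully conjugated; 3 ring double bonds give 6 π electrons. 6 = 4(1)+2, so it is aromatic (benzene).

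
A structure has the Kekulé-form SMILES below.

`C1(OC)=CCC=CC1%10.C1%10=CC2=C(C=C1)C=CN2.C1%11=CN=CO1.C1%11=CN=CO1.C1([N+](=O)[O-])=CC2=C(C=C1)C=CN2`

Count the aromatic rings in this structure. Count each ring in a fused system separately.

6

The SMILES encodes a six-membered carbon ring with two isolated C=C double bonds and two sp³ carbons; a six-membered carbon ring with three alternating C=C double bonds, fused to a five-membered ring containing one N–H nitrogen and two C=C double bonds; a five-membered ring with an oxygen at position 1 and a nitrogen at position 3 (in a C=N bond), with two double bonds; a five-membered ring with an oxygen at position 1 and a nitrogen at position 3 (in a C=N bond), with two double bonds; a six-membered carbon ring with three alternating C=C double bonds, fused to a five-membered ring containing one N–H nitrogen and two C=C double bonds.
The 6-membered ring has two sp³ carbons, so it is not fully conjugated — not aromatic (1,4-cyclohexadiene).
The fused 6/5-membered bicyclic (with one N–H) is a single π system with 9 sp² atoms and 10 π electrons from ring double bonds plus a heteroatom lone pair. 10 = 4(2)+2, so the system is aromatic and both rings count as aromatic (indole).
The 5-membered ring with one oxygen and one =N– is planar and fully conjugated; 2 ring double bonds (4 π electrons) plus a heteroatom lone pair (2) give 6 π electrons. Since 6 = 4n+2 (n=1), it is aromatic (oxazole).
The second 5-membered ring with one oxygen and one =N– has a continuous p-orbital overlap around the ring; 2 ring double bonds (4 π electrons) plus a heteroatom lone pair (2) give 6 π electrons. That satisfies 4n+2 with n=1, so it is aromatic (oxazole).
The fused 6/5-membered bicyclic (with one N–H) is a single π system with 9 sp² atoms and 10 π electrons from ring double bonds plus a heteroatom lone pair. 10 = 4(2)+2, so the system is aromatic and both rings count as aromatic (indole).
6 of the 7 rings are aromatic. Total: 6.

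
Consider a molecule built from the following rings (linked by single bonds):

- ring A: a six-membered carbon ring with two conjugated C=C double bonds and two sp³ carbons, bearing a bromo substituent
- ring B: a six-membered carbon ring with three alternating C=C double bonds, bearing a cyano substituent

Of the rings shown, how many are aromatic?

1

Ring A has two sp³ carbons, so it is not fully conjugated — not aromatic (1,3-cyclohexadiene).
Ring B is fully conjugated (every ring atom contributes a p orbital); 3 ring double bonds give 6 π electrons. Since 6 = 4n+2 (n=1), ring B is aromatic (benzene).
Aromatic: B. Total: 1.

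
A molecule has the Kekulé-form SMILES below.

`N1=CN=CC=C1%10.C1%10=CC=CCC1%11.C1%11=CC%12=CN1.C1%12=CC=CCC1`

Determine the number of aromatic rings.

The SMILES encodes a six-membered ring with nitrogens at positions 1 and 3 and three alternating double bonds; a six-membered carbon ring with two conjugated C=C double bonds and two sp³ carbons; a five-membered ring of four carbons and one nitrogen bearing a hydrogen, with two C=C double bonds; a six-membered carbon ring with two conjugated C=C double bonds and two sp³ carbons.
The 6-membered ring with two nitrogens (1,3) is planar and fully conjugated; 3 ring double bonds give 6 π electrons. Since 6 = 4n+2 (n=1), it is aromatic (pyrimidine).
The 6-membered ring has two sp³ carbons, so it is not fully conjugated — not aromatic (1,3-cyclohexadiene).
The 5-membered ring with one N–H is fully conjugated (every ring atom contributes a p orbital); 2 ring double bonds (4 π electrons) plus a heteroatom lone pair (2) give 6 π electrons. Since 6 = 4n+2 (n=1), it is aromatic (pyrrole).
The second 6-membered ring has two sp³ carbons, so it is not fully conjugated — not aromatic (1,3-cyclohexadiene).
2 of the 4 rings are aromatic. Total: 2.

2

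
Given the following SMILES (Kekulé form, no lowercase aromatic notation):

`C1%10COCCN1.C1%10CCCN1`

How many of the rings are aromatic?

0

The SMILES encodes a six-membered saturated ring with an oxygen and an N–H nitrogen at positions 1 and 4; a five-membered saturated ring of four carbons and one N–H nitrogen.
The 6-membered ring with one oxygen and one N–H (1,4) has only sp³ atoms, so it is not fully conjugated — not aromatic (morpholine).
The 5-membered ring with one N–H has only sp³ atoms, so it is not fully conjugated — not aromatic (pyrrolidine).
None of the rings are aromatic. Total: 0.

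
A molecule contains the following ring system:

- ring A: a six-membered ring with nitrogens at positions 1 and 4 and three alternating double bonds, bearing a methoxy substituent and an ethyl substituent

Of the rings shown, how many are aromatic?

1

Ring A is planar and fully conjugated; 3 ring double bonds give 6 π electrons. That satisfies 4n+2 with n=1, so ring A is aromatic (pyrazine).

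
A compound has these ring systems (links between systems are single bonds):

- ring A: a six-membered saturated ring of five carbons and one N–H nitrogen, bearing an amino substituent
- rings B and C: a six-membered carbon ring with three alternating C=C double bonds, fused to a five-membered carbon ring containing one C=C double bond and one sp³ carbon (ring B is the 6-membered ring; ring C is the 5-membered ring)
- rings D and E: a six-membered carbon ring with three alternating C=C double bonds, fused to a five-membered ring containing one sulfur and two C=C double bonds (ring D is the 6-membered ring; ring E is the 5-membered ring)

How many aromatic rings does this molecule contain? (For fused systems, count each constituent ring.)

Ring A has only sp³ atoms, so it is not fully conjugated — not aromatic (piperidine).
Ring B has a continuous p-orbital overlap around the ring; 3 ring double bonds give 6 π electrons. Since 6 = 4n+2 (n=1), ring B is aromatic (benzene ring).
Ring C has one sp³ carbon, so it is not fully conjugated — not aromatic (cyclopentene ring).
Rings D and E form a fused bicyclic system (with one sulfur) with 9 sp² atoms and 10 π electrons from ring double bonds plus a heteroatom lone pair. 10 = 4(2)+2, so the system is aromatic and both rings count as aromatic (benzothiophene).
Aromatic: B, D, E. Total: 3.

3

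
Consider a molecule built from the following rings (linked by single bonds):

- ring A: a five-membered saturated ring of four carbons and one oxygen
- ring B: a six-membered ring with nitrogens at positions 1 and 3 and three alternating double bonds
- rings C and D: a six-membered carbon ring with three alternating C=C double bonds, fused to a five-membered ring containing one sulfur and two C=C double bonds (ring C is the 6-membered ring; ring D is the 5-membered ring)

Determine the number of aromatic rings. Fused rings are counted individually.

Ring A has only sp³ atoms, so it is not fully conjugated — not aromatic (tetrahydrofuran).
Ring B is planar and fully conjugated; 3 ring double bonds give 6 π electrons. 6 = 4(1)+2, so ring B is aromatic (pyrimidine).
Rings C and D form a fused bicyclic system (with one sulfur) with 9 sp² atoms and 10 π electrons from ring double bonds plus a heteroatom lone pair. 10 = 4(2)+2, so the system is aromatic and both rings count as aromatic (benzothiophene).
Aromatic: B, C, D. Total: 3.

3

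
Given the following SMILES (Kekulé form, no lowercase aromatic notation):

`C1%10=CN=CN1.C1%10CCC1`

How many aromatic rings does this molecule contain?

1

The SMILES encodes a five-membered ring with nitrogens at positions 1 and 3 (one bearing H, one in a C=N bond) and two double bonds; a four-membered saturated carbon ring.
The 5-membered ring with two nitrogens (one N–H, one =N–) is planar and fully conjugated; 2 ring double bonds (4 π electrons) plus a heteroatom lone pair (2) give 6 π electrons. Since 6 = 4n+2 (n=1), it is aromatic (imidazole).
The 4-membered ring has only sp³ atoms, so it is not fully conjugated — not aromatic (cyclobutane).
1 of the 2 rings is aromatic. Total: 1.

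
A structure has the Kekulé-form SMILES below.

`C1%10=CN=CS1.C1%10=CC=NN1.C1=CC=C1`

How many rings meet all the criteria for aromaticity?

The SMILES encodes a five-membered ring with a sulfur at position 1 and a nitrogen at position 3 (in a C=N bond), with two double bonds; a five-membered ring with two adjacent nitrogens (one bearing H, one in a double bond) and two double bonds; a four-membered carbon ring with two alternating C=C double bonds.
The 5-membered ring with one sulfur and one =N– is planar and fully conjugated; 2 ring double bonds (4 π electrons) plus a heteroatom lone pair (2) give 6 π electrons. Since 6 = 4n+2 (n=1), it is aromatic (thiazole).
The 5-membered ring with two adjacent nitrogens (one N–H, one =N–) has a continuous p-orbital overlap around the ring; 2 ring double bonds (4 π electrons) plus a heteroatom lone pair (2) give 6 π electrons. Since 6 = 4n+2 (n=1), it is aromatic (pyrazole).
The 4-membered ring has only sp² ring atoms; a planar conformation would have a fully conjugated π system of 4 electrons. But 4 = 4(1), which is 4n not 4n+2, so it is not aromatic (cyclobutadiene) — cyclobutadiene is antiaromatic and distorts to a rectangle.
2 of the 3 rings are aromatic. Total: 2.

2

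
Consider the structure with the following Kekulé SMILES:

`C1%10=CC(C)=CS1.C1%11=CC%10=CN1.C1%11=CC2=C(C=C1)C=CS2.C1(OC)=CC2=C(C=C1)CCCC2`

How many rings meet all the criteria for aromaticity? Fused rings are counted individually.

The SMILES encodes a five-membered ring of four carbons and one sulfur, with two C=C double bonds; a five-membered ring of four carbons and one nitrogen bearing a hydrogen, with two C=C double bonds; a six-membered carbon ring with three alternating C=C double bonds, fused to a five-membered ring containing one sulfur and two C=C double bonds; a six-membered carbon ring with three alternating C=C double bonds, fused to a saturated six-membered carbon ring.
The 5-membered ring with one sulfur is planar and fully conjugated; 2 ring double bonds (4 π electrons) plus a heteroatom lone pair (2) give 6 π electrons. That satisfies 4n+2 with n=1, so it is aromatic (thiophene).
The 5-membered ring with one N–H is fully conjugated (every ring atom contributes a p orbital); 2 ring double bonds (4 π electrons) plus a heteroatom lone pair (2) give 6 π electrons. 6 = 4(1)+2, so it is aromatic (pyrrole).
The fused 6/5-membered bicyclic (with one sulfur) is a single π system with 9 sp² atoms and 10 π electrons from ring double bonds plus a heteroatom lone pair. 10 = 4(2)+2, so the system is aromatic and both rings count as aromatic (benzothiophene).
The 6-membered ring has a continuous p-orbital overlap around the ring; 3 ring double bonds give 6 π electrons. That satisfies 4n+2 with n=1, so it is aromatic (benzene ring).
The second 6-membered ring has four sp³ carbons, so it is not fully conjugated — not aromatic (cyclohexane ring).
5 of the 6 rings are aromatic. Total: 5.

5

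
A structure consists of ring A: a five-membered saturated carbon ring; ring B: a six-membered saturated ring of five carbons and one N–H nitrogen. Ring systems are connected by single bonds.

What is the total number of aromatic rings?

0

Ring A has only sp³ atoms, so it is not fully conjugated — not aromatic (cyclopentane).
Ring B has only sp³ atoms, so it is not fully conjugated — not aromatic (piperidine).
No ring is aromatic. Total: 0.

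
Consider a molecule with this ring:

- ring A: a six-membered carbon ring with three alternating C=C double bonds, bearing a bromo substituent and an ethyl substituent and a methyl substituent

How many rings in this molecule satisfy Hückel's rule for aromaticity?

Ring A is planar and fully conjugated; 3 ring double bonds give 6 π electrons. That satisfies 4n+2 with n=1, so ring A is aromatic (benzene).

1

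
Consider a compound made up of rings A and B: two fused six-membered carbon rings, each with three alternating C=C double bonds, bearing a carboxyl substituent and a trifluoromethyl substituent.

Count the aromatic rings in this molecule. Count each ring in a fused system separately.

Rings A and B form a fused bicyclic system with 10 sp² atoms and 10 π electrons from ring double bonds. 10 = 4(2)+2, so the system is aromatic and both rings count as aromatic (naphthalene).
Aromatic: A, B. Total: 2.

2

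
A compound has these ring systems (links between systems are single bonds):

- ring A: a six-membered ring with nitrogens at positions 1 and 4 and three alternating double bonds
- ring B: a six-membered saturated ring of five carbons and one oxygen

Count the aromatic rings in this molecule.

Ring A has a continuous p-orbital overlap around the ring; 3 ring double bonds give 6 π electrons. 6 = 4(1)+2, so ring A is aromatic (pyrazine).
Ring B has only sp³ atoms, so it is not fully conjugated — not aromatic (tetrahydropyran).
Aromatic: A. Total: 1.

1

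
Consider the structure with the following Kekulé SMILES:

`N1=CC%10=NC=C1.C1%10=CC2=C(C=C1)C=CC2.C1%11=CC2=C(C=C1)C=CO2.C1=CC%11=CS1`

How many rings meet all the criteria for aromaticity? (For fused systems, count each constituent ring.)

5

The SMILES encodes a six-membered ring with nitrogens at positions 1 and 4 and three alternating double bonds; a six-membered carbon ring with three alternating C=C double bonds, fused to a five-membered carbon ring containing one C=C double bond and one sp³ carbon; a six-membered carbon ring with three alternating C=C double bonds, fused to a five-membered ring containing one oxygen and two C=C double bonds; a five-membered ring of four carbons and one sulfur, with two C=C double bonds.
The 6-membered ring with two nitrogens (1,4) is fully conjugated (every ring atom contributes a p orbital); 3 ring double bonds give 6 π electrons. That satisfies 4n+2 with n=1, so it is aromatic (pyrazine).
The 6-membered ring is planar and fully conjugated; 3 ring double bonds give 6 π electrons. Since 6 = 4n+2 (n=1), it is aromatic (benzene ring).
The 5-membered ring has one sp³ carbon, so it is not fully conjugated — not aromatic (cyclopentene ring).
The fused 6/5-membered bicyclic (with one oxygen) is a single π system with 9 sp² atoms and 10 π electrons from ring double bonds plus a heteroatom lone pair. 10 = 4(2)+2, so the system is aromatic and both rings count as aromatic (benzofuran).
The 5-membered ring with one sulfur is planar and fully conjugated; 2 ring double bonds (4 π electrons) plus a heteroatom lone pair (2) give 6 π electrons. 6 = 4(1)+2, so it is aromatic (thiophene).
5 of the 6 rings are aromatic. Total: 5.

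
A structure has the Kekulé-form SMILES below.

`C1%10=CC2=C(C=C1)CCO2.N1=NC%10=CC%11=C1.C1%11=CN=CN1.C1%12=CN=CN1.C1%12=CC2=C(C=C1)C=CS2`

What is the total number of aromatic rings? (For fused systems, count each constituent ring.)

6

The SMILES encodes a six-membered carbon ring with three alternating C=C double bonds, fused to a five-membered ring containing one oxygen and two sp³ carbons; a six-membered ring with two adjacent nitrogens and three alternating double bonds; a five-membered ring with nitrogens at positions 1 and 3 (one bearing H, one in a C=N bond) and two double bonds; a five-membered ring with nitrogens at positions 1 and 3 (one bearing H, one in a C=N bond) and two double bonds; a six-membered carbon ring with three alternating C=C double bonds, fused to a five-membered ring containing one sulfur and two C=C double bonds.
The 6-membered ring is planar and fully conjugated; 3 ring double bonds give 6 π electrons. Since 6 = 4n+2 (n=1), it is aromatic (benzene ring).
The 5-membered ring with one oxygen has two sp³ carbons, so it is not fully conjugated — not aromatic (oxolane ring).
The 6-membered ring with two nitrogens (1,2) has a continuous p-orbital overlap around the ring; 3 ring double bonds give 6 π electrons. Since 6 = 4n+2 (n=1), it is aromatic (pyridazine).
The 5-membered ring with two nitrogens (one N–H, one =N–) is fully conjugated (every ring atom contributes a p orbital); 2 ring double bonds (4 π electrons) plus a heteroatom lone pair (2) give 6 π electrons. Since 6 = 4n+2 (n=1), it is aromatic (imidazole).
The second 5-membered ring with two nitrogens (one N–H, one =N–) is fully conjugated (every ring atom contributes a p orbital); 2 ring double bonds (4 π electrons) plus a heteroatom lone pair (2) give 6 π electrons. 6 = 4(1)+2, so it is aromatic (imidazole).
The fused 6/5-membered bicyclic (with one sulfur) is a single π system with 9 sp² atoms and 10 π electrons from ring double bonds plus a heteroatom lone pair. 10 = 4(2)+2, so the system is aromatic and both rings count as aromatic (benzothiophene).
6 of the 7 rings are aromatic. Total: 6.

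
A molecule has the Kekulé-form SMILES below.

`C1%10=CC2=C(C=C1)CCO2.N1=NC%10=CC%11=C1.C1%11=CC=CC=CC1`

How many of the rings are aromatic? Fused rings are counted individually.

2

The SMILES encodes a six-membered carbon ring with three alternating C=C double bonds, fused to a five-membered ring containing one oxygen and two sp³ carbons; a six-membered ring with two adjacent nitrogens and three alternating double bonds; a seven-membered carbon ring with three C=C double bonds and one sp³ carbon.
The 6-membered ring is fully conjugated (every ring atom contributes a p orbital); 3 ring double bonds give 6 π electrons. That satisfies 4n+2 with n=1, so it is aromatic (benzene ring).
The 5-membered ring with one oxygen has two sp³ carbons, so it is not fully conjugated — not aromatic (oxolane ring).
The 6-membered ring with two nitrogens (1,2) is planar and fully conjugated; 3 ring double bonds give 6 π electrons. 6 = 4(1)+2, so it is aromatic (pyridazine).
The 7-membered ring has one sp³ carbon, so it is not fully conjugated — not aromatic (cycloheptatriene).
2 of the 4 rings are aromatic. Total: 2.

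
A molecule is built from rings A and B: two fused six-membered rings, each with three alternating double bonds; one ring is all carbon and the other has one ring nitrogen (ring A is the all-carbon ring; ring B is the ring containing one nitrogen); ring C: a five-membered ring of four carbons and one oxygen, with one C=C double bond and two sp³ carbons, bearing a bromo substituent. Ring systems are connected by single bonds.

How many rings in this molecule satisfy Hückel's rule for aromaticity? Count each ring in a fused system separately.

2

Rings A and B form a fused bicyclic system (with one nitrogen) with 10 sp² atoms and 10 π electrons from ring double bonds. 10 = 4(2)+2, so the system is aromatic and both rings count as aromatic (quinoline).
Ring C has two sp³ carbons, so it is not fully conjugated — not aromatic (2,3-dihydrofuran).
Aromatic: A, B. Total: 2.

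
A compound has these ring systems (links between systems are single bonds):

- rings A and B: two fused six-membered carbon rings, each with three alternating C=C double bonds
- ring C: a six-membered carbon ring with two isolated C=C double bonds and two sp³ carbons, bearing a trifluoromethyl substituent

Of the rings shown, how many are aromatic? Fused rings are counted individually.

2

Rings A and B form a fused bicyclic system with 10 sp² atoms and 10 π electrons from ring double bonds. 10 = 4(2)+2, so the system is aromatic and both rings count as aromatic (naphthalene).
Ring C has two sp³ carbons, so it is not fully conjugated — not aromatic (1,4-cyclohexadiene).
Aromatic: A, B. Total: 2.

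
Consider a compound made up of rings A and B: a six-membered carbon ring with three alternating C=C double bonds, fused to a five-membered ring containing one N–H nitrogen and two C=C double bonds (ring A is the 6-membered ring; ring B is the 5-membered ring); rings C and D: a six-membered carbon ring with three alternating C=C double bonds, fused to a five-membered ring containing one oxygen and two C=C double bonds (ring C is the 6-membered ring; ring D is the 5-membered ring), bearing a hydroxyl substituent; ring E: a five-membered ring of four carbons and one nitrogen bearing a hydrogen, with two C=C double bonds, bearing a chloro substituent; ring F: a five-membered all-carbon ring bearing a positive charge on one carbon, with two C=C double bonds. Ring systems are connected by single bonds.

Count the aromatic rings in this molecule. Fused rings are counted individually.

5

Rings A and B form a fused bicyclic system (with one N–H) with 9 sp² atoms and 10 π electrons from ring double bonds plus a heteroatom lone pair. 10 = 4(2)+2, so the system is aromatic and both rings count as aromatic (indole).
Rings C and D form a fused bicyclic system (with one oxygen) with 9 sp² atoms and 10 π electrons from ring double bonds plus a heteroatom lone pair. 10 = 4(2)+2, so the system is aromatic and both rings count as aromatic (benzofuran).
Ring E is fully conjugated (every ring atom contributes a p orbital); 2 ring double bonds (4 π electrons) plus a heteroatom lone pair (2) give 6 π electrons. 6 = 4(1)+2, so ring E is aromatic (pyrrole).
Ring F has only sp² ring atoms; a planar conformation would have a fully conjugated π system of 4 electrons. But 4 = 4(1), which is 4n not 4n+2, so ring F is not aromatic (cyclopentadienyl cation).
Aromatic: A, B, C, D, E. Total: 5.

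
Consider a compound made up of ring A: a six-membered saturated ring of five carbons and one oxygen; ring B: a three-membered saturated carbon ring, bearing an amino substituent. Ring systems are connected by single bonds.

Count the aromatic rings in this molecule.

Ring A has only sp³ atoms, so it is not fully conjugated — not aromatic (tetrahydropyran).
Ring B has only sp³ atoms, so it is not fully conjugated — not aromatic (cyclopropane).
No ring is aromatic. Total: 0.

0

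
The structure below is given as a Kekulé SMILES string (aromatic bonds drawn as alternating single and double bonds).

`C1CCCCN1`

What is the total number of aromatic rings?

The SMILES encodes a six-membered saturated ring of five carbons and one N–H nitrogen.
The 6-membered ring with one N–H has only sp³ atoms, so it is not fully conjugated — not aromatic (piperidine).

0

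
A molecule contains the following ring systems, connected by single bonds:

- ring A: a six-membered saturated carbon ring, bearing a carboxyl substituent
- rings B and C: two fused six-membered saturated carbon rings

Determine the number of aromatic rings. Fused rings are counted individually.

0

Ring A has only sp³ atoms, so it is not fully conjugated — not aromatic (cyclohexane).
Ring B has only sp³ atoms, so it is not fully conjugated — not aromatic (cyclohexane ring).
Ring C has only sp³ atoms, so it is not fully conjugated — not aromatic (cyclohexane ring).
No ring is aromatic. Total: 0.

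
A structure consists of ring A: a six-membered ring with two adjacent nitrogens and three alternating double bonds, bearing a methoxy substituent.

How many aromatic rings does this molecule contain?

Ring A is fully conjugated (every ring atom contributes a p orbital); 3 ring double bonds give 6 π electrons. 6 = 4(1)+2, so ring A is aromatic (pyridazine).

1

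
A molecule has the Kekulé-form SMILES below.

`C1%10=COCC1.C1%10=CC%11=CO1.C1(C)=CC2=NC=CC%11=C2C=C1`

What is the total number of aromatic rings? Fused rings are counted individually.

The SMILES encodes a five-membered ring of four carbons and one oxygen, with one C=C double bond and two sp³ carbons; a five-membered ring of four carbons and one oxygen, with two C=C double bonds; two fused six-membered rings, each with three alternating double bonds; one ring is all carbon and the other has one ring nitrogen.
The 5-membered ring with one oxygen has two sp³ carbons, so it is not fully conjugated — not aromatic (2,3-dihydrofuran).
The second 5-membered ring with one oxygen is planar and fully conjugated; 2 ring double bonds (4 π electrons) plus a heteroatom lone pair (2) give 6 π electrons. Since 6 = 4n+2 (n=1), it is aromatic (furan).
The fused 6/6-membered bicyclic (with one nitrogen) is a single π system with 10 sp² atoms and 10 π electrons from ring double bonds. 10 = 4(2)+2, so the system is aromatic and both rings count as aromatic (quinoline).
3 of the 4 rings are aromatic. Total: 3.

3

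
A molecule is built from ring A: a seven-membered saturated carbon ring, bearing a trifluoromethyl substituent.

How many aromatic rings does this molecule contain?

Ring A has only sp³ atoms, so it is not fully conjugated — not aromatic (cycloheptane).

0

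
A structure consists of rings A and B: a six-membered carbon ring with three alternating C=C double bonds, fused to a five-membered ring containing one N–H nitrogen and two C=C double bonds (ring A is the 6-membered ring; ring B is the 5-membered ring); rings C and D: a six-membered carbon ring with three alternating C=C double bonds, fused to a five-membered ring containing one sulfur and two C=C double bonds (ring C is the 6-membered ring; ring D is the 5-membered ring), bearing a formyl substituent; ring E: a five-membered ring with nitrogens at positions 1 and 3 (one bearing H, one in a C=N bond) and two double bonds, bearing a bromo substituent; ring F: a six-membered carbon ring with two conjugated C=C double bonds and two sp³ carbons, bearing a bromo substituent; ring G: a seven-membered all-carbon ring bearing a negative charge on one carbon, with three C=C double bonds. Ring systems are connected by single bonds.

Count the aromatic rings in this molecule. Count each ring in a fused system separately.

Rings A and B form a fused bicyclic system (with one N–H) with 9 sp² atoms and 10 π electrons from ring double bonds plus a heteroatom lone pair. 10 = 4(2)+2, so the system is aromatic and both rings count as aromatic (indole).
Rings C and D form a fused bicyclic system (with one sulfur) with 9 sp² atoms and 10 π electrons from ring double bonds plus a heteroatom lone pair. 10 = 4(2)+2, so the system is aromatic and both rings count as aromatic (benzothiophene).
Ring E has a continuous p-orbital overlap around the ring; 2 ring double bonds (4 π electrons) plus a heteroatom lone pair (2) give 6 π electrons. 6 = 4(1)+2, so ring E is aromatic (imidazole).
Ring F has two sp³ carbons, so it is not fully conjugated — not aromatic (1,3-cyclohexadiene).
Ring G has only sp² ring atoms; a planar conformation would have a fully conjugated π system of 8 electrons. But 8 = 4(2), which is 4n not 4n+2, so ring G is not aromatic (cycloheptatrienyl anion).
Aromatic: A, B, C, D, E. Total: 5.

5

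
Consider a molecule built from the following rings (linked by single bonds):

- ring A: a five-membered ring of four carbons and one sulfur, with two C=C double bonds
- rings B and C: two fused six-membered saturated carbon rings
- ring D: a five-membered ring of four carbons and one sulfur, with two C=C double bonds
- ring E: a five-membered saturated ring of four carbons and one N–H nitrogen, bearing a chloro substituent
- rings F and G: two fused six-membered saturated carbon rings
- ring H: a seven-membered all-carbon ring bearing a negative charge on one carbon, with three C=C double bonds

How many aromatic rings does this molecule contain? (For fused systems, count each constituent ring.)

Ring A is planar and fully conjugated; 2 ring double bonds (4 π electrons) plus a heteroatom lone pair (2) give 6 π electrons. That satisfies 4n+2 with n=1, so ring A is aromatic (thiophene).
Ring B has only sp³ atoms, so it is not fully conjugated — not aromatic (cyclohexane ring).
Ring C has only sp³ atoms, so it is not fully conjugated — not aromatic (cyclohexane ring).
Ring D has a continuous p-orbital overlap around the ring; 2 ring double bonds (4 π electrons) plus a heteroatom lone pair (2) give 6 π electrons. Since 6 = 4n+2 (n=1), ring D is aromatic (thiophene).
Ring E has only sp³ atoms, so it is not fully conjugated — not aromatic (pyrrolidine).
Ring F has only sp³ atoms, so it is not fully conjugated — not aromatic (cyclohexane ring).
Ring G has only sp³ atoms, so it is not fully conjugated — not aromatic (cyclohexane ring).
Ring H has only sp² ring atoms; a planar conformation would have a fully conjugated π system of 8 electrons. But 8 = 4(2), which is 4n not 4n+2, so ring H is not aromatic (cycloheptatrienyl anion).
Aromatic: A, D. Total: 2.

2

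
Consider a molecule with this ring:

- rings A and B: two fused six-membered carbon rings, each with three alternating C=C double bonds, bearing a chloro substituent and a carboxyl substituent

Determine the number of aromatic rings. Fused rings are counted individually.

Rings A and B form a fused bicyclic system with 10 sp² atoms and 10 π electrons from ring double bonds. 10 = 4(2)+2, so the system is aromatic and both rings count as aromatic (naphthalene).
Aromatic: A, B. Total: 2.

2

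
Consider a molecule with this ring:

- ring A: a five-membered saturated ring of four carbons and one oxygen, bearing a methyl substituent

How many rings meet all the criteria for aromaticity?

Ring A has only sp³ atoms, so it is not fully conjugated — not aromatic (tetrahydrofuran).

0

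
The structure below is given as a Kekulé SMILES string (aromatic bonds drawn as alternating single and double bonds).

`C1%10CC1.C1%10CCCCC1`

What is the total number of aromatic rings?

The SMILES encodes a three-membered saturated carbon ring; a six-membered saturated carbon ring.
The 3-membered ring has only sp³ atoms, so it is not fully conjugated — not aromatic (cyclopropane).
The 6-membered ring has only sp³ atoms, so it is not fully conjugated — not aromatic (cyclohexane).
None of the rings are aromatic. Total: 0.

0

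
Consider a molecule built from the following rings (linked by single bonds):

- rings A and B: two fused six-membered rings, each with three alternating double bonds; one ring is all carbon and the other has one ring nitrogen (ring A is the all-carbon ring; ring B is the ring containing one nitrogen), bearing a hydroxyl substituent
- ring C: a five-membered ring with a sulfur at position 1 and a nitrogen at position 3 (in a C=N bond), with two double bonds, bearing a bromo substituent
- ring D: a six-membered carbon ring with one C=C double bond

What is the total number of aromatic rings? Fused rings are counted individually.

Rings A and B form a fused bicyclic system (with one nitrogen) with 10 sp² atoms and 10 π electrons from ring double bonds. 10 = 4(2)+2, so the system is aromatic and both rings count as aromatic (quinoline).
Ring C is fully conjugated (every ring atom contributes a p orbital); 2 ring double bonds (4 π electrons) plus a heteroatom lone pair (2) give 6 π electrons. That satisfies 4n+2 with n=1, so ring C is aromatic (thiazole).
Ring D has four sp³ carbons, so it is not fully conjugated — not aromatic (cyclohexene).
Aromatic: A, B, C. Total: 3.

3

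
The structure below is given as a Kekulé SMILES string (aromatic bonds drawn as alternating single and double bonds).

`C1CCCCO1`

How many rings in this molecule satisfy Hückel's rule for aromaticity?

The SMILES encodes a six-membered saturated ring of five carbons and one oxygen.
The 6-membered ring with one oxygen has only sp³ atoms, so it is not fully conjugated — not aromatic (tetrahydropyran).

0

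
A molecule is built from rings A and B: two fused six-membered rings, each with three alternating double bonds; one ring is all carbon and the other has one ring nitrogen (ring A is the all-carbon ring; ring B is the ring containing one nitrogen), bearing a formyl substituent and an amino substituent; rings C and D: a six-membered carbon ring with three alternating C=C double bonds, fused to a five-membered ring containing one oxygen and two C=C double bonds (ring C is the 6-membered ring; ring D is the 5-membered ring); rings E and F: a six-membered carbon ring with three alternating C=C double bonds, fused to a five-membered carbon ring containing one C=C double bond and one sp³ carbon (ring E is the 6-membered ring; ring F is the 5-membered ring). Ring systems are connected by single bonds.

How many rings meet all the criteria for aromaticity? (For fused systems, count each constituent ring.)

Rings A and B form a fused bicyclic system (with one nitrogen) with 10 sp² atoms and 10 π electrons from ring double bonds. 10 = 4(2)+2, so the system is aromatic and both rings count as aromatic (quinoline).
Rings C and D form a fused bicyclic system (with one oxygen) with 9 sp² atoms and 10 π electrons from ring double bonds plus a heteroatom lone pair. 10 = 4(2)+2, so the system is aromatic and both rings count as aromatic (benzofuran).
Ring E is planar and fully conjugated; 3 ring double bonds give 6 π electrons. That satisfies 4n+2 with n=1, so ring E is aromatic (benzene ring).
Ring F has one sp³ carbon, so it is not fully conjugated — not aromatic (cyclopentene ring).
Aromatic: A, B, C, D, E. Total: 5.

5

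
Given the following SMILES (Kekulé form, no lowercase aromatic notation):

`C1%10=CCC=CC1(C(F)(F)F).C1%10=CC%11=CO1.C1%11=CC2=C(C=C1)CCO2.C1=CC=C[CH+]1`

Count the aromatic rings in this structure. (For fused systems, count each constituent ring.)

2

The SMILES encodes a six-membered carbon ring with two isolated C=C double bonds and two sp³ carbons; a five-membered ring of four carbons and one oxygen, with two C=C double bonds; a six-membered carbon ring with three alternating C=C double bonds, fused to a five-membered ring containing one oxygen and two sp³ carbons; a five-membered all-carbon ring bearing a positive charge on one carbon, with two C=C double bonds.
The 6-membered ring has two sp³ carbons, so it is not fully conjugated — not aromatic (1,4-cyclohexadiene).
The 5-membered ring with one oxygen is fully conjugated (every ring atom contributes a p orbital); 2 ring double bonds (4 π electrons) plus a heteroatom lone pair (2) give 6 π electrons. Since 6 = 4n+2 (n=1), it is aromatic (furan).
The second 6-membered ring is planar and fully conjugated; 3 ring double bonds give 6 π electrons. That satisfies 4n+2 with n=1, so it is aromatic (benzene ring).
The second 5-membered ring with one oxygen has two sp³ carbons, so it is not fully conjugated — not aromatic (oxolane ring).
The 5-membered ring has only sp² ring atoms; a planar conformation would have a fully conjugated π system of 4 electrons. But 4 = 4(1), which is 4n not 4n+2, so it is not aromatic (cyclopentadienyl cation).
2 of the 5 rings are aromatic. Total: 2.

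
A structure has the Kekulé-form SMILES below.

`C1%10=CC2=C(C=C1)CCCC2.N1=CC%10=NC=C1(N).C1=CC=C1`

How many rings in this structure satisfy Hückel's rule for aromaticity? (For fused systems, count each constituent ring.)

The SMILES encodes a six-membered carbon ring with three alternating C=C double bonds, fused to a saturated six-membered carbon ring; a six-membered ring with nitrogens at positions 1 and 4 and three alternating double bonds; a four-membered carbon ring with two alternating C=C double bonds.
The 6-membered ring is fully conjugated (every ring atom contributes a p orbital); 3 ring double bonds give 6 π electrons. 6 = 4(1)+2, so it is aromatic (benzene ring).
The second 6-membered ring has four sp³ carbons, so it is not fully conjugated — not aromatic (cyclohexane ring).
The 6-membered ring with two nitrogens (1,4) has a continuous p-orbital overlap around the ring; 3 ring double bonds give 6 π electrons. That satisfies 4n+2 with n=1, so it is aromatic (pyrazine).
The 4-membered ring has only sp² ring atoms; a planar conformation would have a fully conjugated π system of 4 electrons. But 4 = 4(1), which is 4n not 4n+2, so it is not aromatic (cyclobutadiene) — cyclobutadiene is antiaromatic and distorts to a rectangle.
2 of the 4 rings are aromatic. Total: 2.

2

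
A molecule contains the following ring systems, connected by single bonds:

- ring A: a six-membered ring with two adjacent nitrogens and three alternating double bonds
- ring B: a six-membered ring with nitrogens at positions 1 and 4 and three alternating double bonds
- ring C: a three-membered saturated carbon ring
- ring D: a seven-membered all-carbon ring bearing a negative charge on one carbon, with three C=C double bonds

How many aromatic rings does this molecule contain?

Ring A has a continuous p-orbital overlap around the ring; 3 ring double bonds give 6 π electrons. Since 6 = 4n+2 (n=1), ring A is aromatic (pyridazine).
Ring B is planar and fully conjugated; 3 ring double bonds give 6 π electrons. That satisfies 4n+2 with n=1, so ring B is aromatic (pyrazine).
Ring C has only sp³ atoms, so it is not fully conjugated — not aromatic (cyclopropane).
Ring D has only sp² ring atoms; a planar conformation would have a fully conjugated π system of 8 electrons. But 8 = 4(2), which is 4n not 4n+2, so ring D is not aromatic (cycloheptatrienyl anion).
Aromatic: A, B. Total: 2.

2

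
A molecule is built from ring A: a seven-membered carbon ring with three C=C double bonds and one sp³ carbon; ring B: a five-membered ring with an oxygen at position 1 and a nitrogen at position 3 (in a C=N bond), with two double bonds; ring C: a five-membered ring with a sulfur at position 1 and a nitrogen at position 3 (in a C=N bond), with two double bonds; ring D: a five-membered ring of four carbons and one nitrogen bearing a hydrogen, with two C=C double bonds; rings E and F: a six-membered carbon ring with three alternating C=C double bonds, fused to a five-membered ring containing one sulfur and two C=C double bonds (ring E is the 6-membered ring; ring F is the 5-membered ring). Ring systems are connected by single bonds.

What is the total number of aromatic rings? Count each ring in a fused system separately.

5

Ring A has one sp³ carbon, so it is not fully conjugated — not aromatic (cycloheptatriene).
Ring B is planar and fully conjugated; 2 ring double bonds (4 π electrons) plus a heteroatom lone pair (2) give 6 π electrons. Since 6 = 4n+2 (n=1), ring B is aromatic (oxazole).
Ring C is planar and fully conjugated; 2 ring double bonds (4 π electrons) plus a heteroatom lone pair (2) give 6 π electrons. Since 6 = 4n+2 (n=1), ring C is aromatic (thiazole).
Ring D is fully conjugated (every ring atom contributes a p orbital); 2 ring double bonds (4 π electrons) plus a heteroatom lone pair (2) give 6 π electrons. Since 6 = 4n+2 (n=1), ring D is aromatic (pyrrole).
Rings E and F form a fused bicyclic system (with one sulfur) with 9 sp² atoms and 10 π electrons from ring double bonds plus a heteroatom lone pair. 10 = 4(2)+2, so the system is aromatic and both rings count as aromatic (benzothiophene).
Aromatic: B, C, D, E, F. Total: 5.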